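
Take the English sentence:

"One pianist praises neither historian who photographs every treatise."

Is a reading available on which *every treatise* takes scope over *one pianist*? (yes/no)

No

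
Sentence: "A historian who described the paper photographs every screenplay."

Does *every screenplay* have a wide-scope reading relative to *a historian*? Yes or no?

*every screenplay* sits in the matrix clause, not in the relative clause on *a historian*.
Ordinary QR to a clause-peripheral position gives the wide-scope LF for the lower DP.
The sentence is scopally ambiguous between *a historian* > *every screenplay* and *every screenplay* > *a historian*.

Yes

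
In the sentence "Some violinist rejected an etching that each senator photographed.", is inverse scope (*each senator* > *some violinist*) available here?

No

*each senator* sits inside the relative clause *that each senator photographed* modifying *an etching*.
Quantifiers inside a relative clause are trapped there; the RC boundary blocks QR.
So the wide-scope reading for *each senator* is blocked.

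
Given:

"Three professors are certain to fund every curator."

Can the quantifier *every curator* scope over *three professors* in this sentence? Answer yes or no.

Yes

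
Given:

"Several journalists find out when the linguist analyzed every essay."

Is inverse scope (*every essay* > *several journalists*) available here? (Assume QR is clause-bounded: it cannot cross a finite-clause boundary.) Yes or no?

No

*every essay* is embedded in the embedded question *when the linguist analyzed every essay*.
QR across an interrogative CP boundary is ruled out as a wh-island violation.
The inverse ordering *every essay* > *several journalists* is therefore underivable.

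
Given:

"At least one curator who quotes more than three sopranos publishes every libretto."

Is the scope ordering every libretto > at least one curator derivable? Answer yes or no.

*every libretto* sits in the matrix clause, not in the relative clause on *at least one curator*.
Ordinary QR to a clause-peripheral position gives the wide-scope LF for the lower DP.

Yes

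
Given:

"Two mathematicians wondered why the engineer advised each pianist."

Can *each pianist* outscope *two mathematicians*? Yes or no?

*each pianist* is embedded in the embedded question *why the engineer advised each pianist*.
The wh-island constraint blocks QR out of an embedded interrogative.
So *each pianist* cannot raise to a position above *two mathematicians*.

No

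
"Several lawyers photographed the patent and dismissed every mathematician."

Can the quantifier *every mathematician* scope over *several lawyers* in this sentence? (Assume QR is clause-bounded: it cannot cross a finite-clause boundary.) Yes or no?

No

The DP *every mathematician* is contained in one conjunct of the coordinate structure (*dismissed every mathematician*).
Asymmetric QR out of one conjunct violates the Coordinate Structure Constraint.
*every mathematician* > *several lawyers* would require crossing that boundary, which is illicit.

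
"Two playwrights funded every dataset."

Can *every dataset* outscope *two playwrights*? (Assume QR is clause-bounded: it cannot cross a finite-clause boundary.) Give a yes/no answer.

Yes

*every dataset* is the matrix object and *two playwrights* the matrix subject; the two are clausemates.
Nothing blocks QR of the lower DP to a position above the higher one, so inverse scope is available.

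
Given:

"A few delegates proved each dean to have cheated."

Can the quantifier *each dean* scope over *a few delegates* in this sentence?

Yes

*each dean* is an ECM subject; ECM complements are not islands, and the embedded quantifier may take matrix scope.
No island intervenes, so both surface and inverse scope are derivable.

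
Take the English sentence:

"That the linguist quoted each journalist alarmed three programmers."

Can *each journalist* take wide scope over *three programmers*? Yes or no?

*each journalist* is embedded in the sentential subject *that the linguist quoted each journalist*.
The subject-island constraint blocks QR out of a clausal subject.
*each journalist* > *three programmers* would require crossing that boundary, which is illicit.

No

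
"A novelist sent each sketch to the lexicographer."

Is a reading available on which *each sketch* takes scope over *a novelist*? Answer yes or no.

Yes

*each sketch* and *a novelist* are in the same minimal clause.
No island intervenes, so both surface and inverse scope are derivable.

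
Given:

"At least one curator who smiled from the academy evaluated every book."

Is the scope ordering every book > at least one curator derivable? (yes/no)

Yes

*every book* sits in the matrix clause, not in the relative clause on *at least one curator*.
With no island boundary between them, the object can take inverse scope over the subject via ordinary QR within the clause.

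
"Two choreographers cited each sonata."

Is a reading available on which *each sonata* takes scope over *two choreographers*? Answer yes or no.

Yes

Both DPs are arguments of the same predicate; there is no clause or island boundary between them.
Since no island is crossed, the inverse ordering is licensed alongside surface scope.
The sentence is scopally ambiguous between *two choreographers* > *each sonata* and *each sonata* > *two choreographers*.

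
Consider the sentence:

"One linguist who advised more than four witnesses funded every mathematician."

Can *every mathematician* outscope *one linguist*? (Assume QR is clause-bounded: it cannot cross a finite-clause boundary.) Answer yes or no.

The relative clause *who advised more than four witnesses* modifies *one linguist*, but *every mathematician* is not inside that relative clause — it is an argument of the matrix verb.
QR within a single clause is free, so the lower quantifier may take scope over the higher one.
The sentence is scopally ambiguous between *one linguist* > *every mathematician* and *every mathematician* > *one linguist*.

Yes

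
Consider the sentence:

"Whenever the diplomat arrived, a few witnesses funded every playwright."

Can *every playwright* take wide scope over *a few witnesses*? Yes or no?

Yes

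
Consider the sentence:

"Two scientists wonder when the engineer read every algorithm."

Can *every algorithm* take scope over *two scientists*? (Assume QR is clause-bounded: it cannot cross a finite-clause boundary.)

The DP *every algorithm* is contained in the embedded question *when the engineer read every algorithm*.
An indirect question is a wh-island; the filled [Spec,CP] blocks QR across the CP edge.
The inverse ordering *every algorithm* > *two scientists* is therefore underivable.

No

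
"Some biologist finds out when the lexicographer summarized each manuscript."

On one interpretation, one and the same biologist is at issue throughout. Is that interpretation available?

The described interpretation is the *some biologist* > *each manuscript* scoping.
Nothing needs to raise for *some biologist* > *each manuscript*, so no island constraint is at stake.

Yes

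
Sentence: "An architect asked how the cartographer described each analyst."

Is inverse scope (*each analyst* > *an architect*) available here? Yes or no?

No

Structurally, *each analyst* is inside the embedded question *how the cartographer described each analyst*.
An indirect question is a wh-island; the filled [Spec,CP] blocks QR across the CP edge.
So the wide-scope reading for *each analyst* is blocked.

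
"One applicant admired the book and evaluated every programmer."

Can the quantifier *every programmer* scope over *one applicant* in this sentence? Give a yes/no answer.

Structurally, *every programmer* is inside one conjunct of the coordinate structure (*evaluated every programmer*).
The Coordinate Structure Constraint blocks movement (including QR) out of a single conjunct.
*every programmer* > *one applicant* would require crossing that boundary, which is illicit.

No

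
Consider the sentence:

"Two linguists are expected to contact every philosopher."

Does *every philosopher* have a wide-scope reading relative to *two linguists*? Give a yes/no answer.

Yes

*every philosopher* is inside a raising infinitive, which is transparent to QR (no CP barrier), so it behaves as a matrix argument.
Since no island is crossed, the inverse ordering is licensed alongside surface scope.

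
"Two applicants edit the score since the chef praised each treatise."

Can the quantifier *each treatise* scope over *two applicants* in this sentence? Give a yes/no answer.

The target quantifier *each treatise* is part of the adjunct clause *since the chef praised each treatise*.
Adjuncts are opaque for quantifier raising; a quantifier in an adjunct stays inside it.
*each treatise* > *two applicants* would require crossing that boundary, which is illicit.

No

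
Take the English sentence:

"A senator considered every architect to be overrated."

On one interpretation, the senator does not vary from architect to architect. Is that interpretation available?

Yes

The described interpretation is the *a senator* > *every architect* scoping.
Surface scope (*a senator* > *every architect*) is always derivable; islands only block QR, not in-situ interpretation.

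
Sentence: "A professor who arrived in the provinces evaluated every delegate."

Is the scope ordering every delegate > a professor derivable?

Yes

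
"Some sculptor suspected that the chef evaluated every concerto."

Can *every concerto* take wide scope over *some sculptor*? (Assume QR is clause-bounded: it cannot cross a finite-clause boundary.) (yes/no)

The DP *every concerto* is contained in the finite complement clause *that the chef evaluated every concerto*.
Under clause-bounded QR, a quantifier in an embedded finite clause cannot raise into the matrix clause.
There is no licit LF on which *every concerto* c-commands *some sculptor*.

No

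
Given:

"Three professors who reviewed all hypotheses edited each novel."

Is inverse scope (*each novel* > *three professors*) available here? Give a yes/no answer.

Yes

The RC *who reviewed all hypotheses* is an island, but *each novel* is not inside it — it is the matrix object, a clausemate of *three professors*.
Since no island is crossed, the inverse ordering is licensed alongside surface scope.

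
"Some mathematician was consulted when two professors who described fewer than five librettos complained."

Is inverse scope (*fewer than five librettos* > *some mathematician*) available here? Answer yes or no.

No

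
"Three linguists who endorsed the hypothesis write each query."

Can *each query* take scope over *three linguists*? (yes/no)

Yes

*each query* is a matrix argument; only *three linguists* is modified by the relative clause *who endorsed the hypothesis*, so the RC island is irrelevant to the target quantifier.
Nothing blocks QR of the lower DP to a position above the higher one, so inverse scope is available.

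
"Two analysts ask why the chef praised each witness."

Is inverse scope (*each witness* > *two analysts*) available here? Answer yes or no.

*each witness* is embedded in the embedded question *why the chef praised each witness*.
QR across an interrogative CP boundary is ruled out as a wh-island violation.
So *each witness* cannot raise to a position above *two analysts*.

No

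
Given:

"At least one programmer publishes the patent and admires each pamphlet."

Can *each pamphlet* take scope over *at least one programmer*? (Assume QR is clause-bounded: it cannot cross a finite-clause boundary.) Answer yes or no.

No

*each pamphlet* sits inside one conjunct of the coordinate structure (*admires each pamphlet*).
QR out of a conjunct would have to apply non-ATB, which the CSC forbids.
*each pamphlet* > *at least one programmer* would require crossing that boundary, which is illicit.
(Only the surface reading survives: one fixed programmer with respect to all the relevant pamphlets.)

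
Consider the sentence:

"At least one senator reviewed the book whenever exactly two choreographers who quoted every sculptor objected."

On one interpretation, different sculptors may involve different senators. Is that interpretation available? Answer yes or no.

No

The described interpretation is the *every sculptor* > *at least one senator* scoping.
*every sculptor* occurs within the relative clause *who quoted every sculptor*, which is itself inside the adjunct *whenever exactly two choreographers who quoted every sculptor objected*.
Even if one barrier were somehow void, the other would still block QR.
So the wide-scope reading for *every sculptor* is blocked.
(Only the surface reading survives: one fixed senator with respect to all the relevant sculptors.)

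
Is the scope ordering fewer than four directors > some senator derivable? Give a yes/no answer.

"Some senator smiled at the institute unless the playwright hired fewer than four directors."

The DP *fewer than four directors* is contained in the adjunct clause *unless the playwright hired fewer than four directors*.
Adjunct clauses are scope islands: a quantifier inside an adjunct cannot raise into the matrix clause.
So *fewer than four directors* cannot raise high enough to outscope *some senator*; only the surface ordering *some senator* > *fewer than four directors* is available.

No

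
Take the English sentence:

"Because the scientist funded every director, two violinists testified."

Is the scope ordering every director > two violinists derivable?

No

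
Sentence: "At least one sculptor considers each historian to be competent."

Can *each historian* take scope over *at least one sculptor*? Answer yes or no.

Yes

The ECM infinitive is scope-transparent — *each historian* is free to raise above *at least one sculptor*.
With no island boundary between them, the object can take inverse scope over the subject via ordinary QR within the clause.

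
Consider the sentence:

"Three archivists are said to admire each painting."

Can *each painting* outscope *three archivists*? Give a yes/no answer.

Yes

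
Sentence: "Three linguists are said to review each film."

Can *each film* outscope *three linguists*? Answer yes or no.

Yes

Infinitival complements of raising predicates do not block QR; *each film* and *three linguists* are effectively clausemates.
With no island boundary between them, the object can take inverse scope over the subject via ordinary QR within the clause.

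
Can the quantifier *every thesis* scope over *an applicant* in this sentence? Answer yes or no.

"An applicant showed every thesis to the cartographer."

*every thesis* is the matrix object and *an applicant* the matrix subject; the two are clausemates.
Nothing blocks QR of the lower DP to a position above the higher one, so inverse scope is available.

Yes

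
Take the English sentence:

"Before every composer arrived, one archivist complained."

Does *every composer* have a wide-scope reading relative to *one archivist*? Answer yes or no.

The target quantifier *every composer* is part of the adjunct clause *before every composer arrived*.
The adjunct-island constraint bars QR out of an adverbial clause.
So the wide-scope reading for *every composer* is blocked.

No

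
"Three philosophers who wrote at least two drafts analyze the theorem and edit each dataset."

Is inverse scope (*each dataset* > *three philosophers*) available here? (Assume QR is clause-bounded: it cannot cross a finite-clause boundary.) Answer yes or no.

*each dataset* occurs within one conjunct of the coordinate structure (*edit each dataset*).
Coordinate structures are islands for non-across-the-board movement, QR included.
*each dataset* > *three philosophers* would require crossing that boundary, which is illicit.

No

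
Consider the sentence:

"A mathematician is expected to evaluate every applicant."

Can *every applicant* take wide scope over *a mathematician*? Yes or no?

Raising constructions are monoclausal for scope purposes; *every applicant* is not separated from *a mathematician* by any island.
Since no island is crossed, the inverse ordering is licensed alongside surface scope.

Yes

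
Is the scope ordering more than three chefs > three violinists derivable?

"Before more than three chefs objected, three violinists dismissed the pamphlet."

*more than three chefs* sits inside the adjunct clause *before more than three chefs objected*.
Adjuncts are opaque for quantifier raising; a quantifier in an adjunct stays inside it.
So the wide-scope reading for *more than three chefs* is blocked.

No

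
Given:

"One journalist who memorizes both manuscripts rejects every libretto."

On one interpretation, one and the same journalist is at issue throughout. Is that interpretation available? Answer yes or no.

Yes

The described interpretation is the *one journalist* > *every libretto* scoping.
That is the surface-scope ordering, which is always one of the available readings — island constraints only ever restrict inverse scope.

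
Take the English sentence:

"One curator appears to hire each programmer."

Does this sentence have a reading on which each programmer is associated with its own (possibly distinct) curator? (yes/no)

This is the *each programmer* > *one curator* reading.
Raising constructions are monoclausal for scope purposes; *each programmer* is not separated from *one curator* by any island.
Clause-internal QR can adjoin the lower DP above the subject, yielding the inverse reading.

Yes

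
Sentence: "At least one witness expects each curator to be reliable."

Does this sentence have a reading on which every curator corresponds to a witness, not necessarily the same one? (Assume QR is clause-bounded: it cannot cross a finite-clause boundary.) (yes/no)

This is the *each curator* > *at least one witness* reading.
ECM infinitives lack a CP barrier, so *each curator* can QR over the matrix subject *at least one witness*.
Since no island is crossed, the inverse ordering is licensed alongside surface scope.
Both orderings are possible: *at least one witness* > *each curator* and *each curator* > *at least one witness*.

Yes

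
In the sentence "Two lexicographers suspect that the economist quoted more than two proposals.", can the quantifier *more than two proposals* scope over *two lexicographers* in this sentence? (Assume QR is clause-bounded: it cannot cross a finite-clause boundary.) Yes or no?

No

The DP *more than two proposals* is contained in the finite complement clause *that the economist quoted more than two proposals*.
With QR restricted to its own tensed clause, the embedded quantifier cannot reach a matrix scope position.
So the wide-scope reading for *more than two proposals* is blocked.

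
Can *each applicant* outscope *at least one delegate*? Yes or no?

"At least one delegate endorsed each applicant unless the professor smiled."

The adjunct island is irrelevant here — *each applicant* and *at least one delegate* are both in the matrix clause.
Nothing blocks QR of the lower DP to a position above the higher one, so inverse scope is available.

Yes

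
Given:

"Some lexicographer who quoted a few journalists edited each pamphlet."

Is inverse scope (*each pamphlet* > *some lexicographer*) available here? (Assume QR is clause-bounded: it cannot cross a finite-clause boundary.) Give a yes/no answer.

The RC *who quoted a few journalists* is an island, but *each pamphlet* is not inside it — it is the matrix object, a clausemate of *some lexicographer*.
With no island boundary between them, the object can take inverse scope over the subject via ordinary QR within the clause.
Both orderings are possible: *some lexicographer* > *each pamphlet* and *each pamphlet* > *some lexicographer*.

Yes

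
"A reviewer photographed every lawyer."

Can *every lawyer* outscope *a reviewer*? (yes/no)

Yes

*a reviewer* and *every lawyer* are co-arguments of the matrix verb, with nothing but a clause-internal boundary between them.
Nothing blocks QR of the lower DP to a position above the higher one, so inverse scope is available.
So *every lawyer* > *a reviewer* is among the available readings.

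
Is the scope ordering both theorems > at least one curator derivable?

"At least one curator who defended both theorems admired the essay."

The DP *both theorems* is contained in the relative clause *who defended both theorems*.
QR out of a relative clause is ruled out by the relative-clause island constraint.
*both theorems* is confined to the island and cannot take scope over *at least one curator*.

No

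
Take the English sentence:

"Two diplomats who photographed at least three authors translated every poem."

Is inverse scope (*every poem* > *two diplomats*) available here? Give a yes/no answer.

Yes

The relative clause *who photographed at least three authors* modifies *two diplomats*, but *every poem* is not inside that relative clause — it is an argument of the matrix verb.
Since no island is crossed, the inverse ordering is licensed alongside surface scope.
So *every poem* > *two diplomats* is among the available readings.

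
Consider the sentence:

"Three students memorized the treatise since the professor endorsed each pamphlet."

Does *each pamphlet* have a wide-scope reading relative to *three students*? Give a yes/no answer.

*each pamphlet* sits inside the adjunct clause *since the professor endorsed each pamphlet*.
Scope out of an adjunct clause is unavailable: QR respects the adjunct-island constraint.
The inverse ordering *each pamphlet* > *three students* is therefore underivable.

No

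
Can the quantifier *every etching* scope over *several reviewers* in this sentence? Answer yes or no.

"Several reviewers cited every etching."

*every etching* is the matrix object and *several reviewers* the matrix subject; the two are clausemates.
Clause-internal QR can adjoin the lower DP above the subject, yielding the inverse reading.
So *every etching* > *several reviewers* is among the available readings.

Yes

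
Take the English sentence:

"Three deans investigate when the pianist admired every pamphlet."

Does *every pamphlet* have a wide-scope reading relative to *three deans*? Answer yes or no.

Structurally, *every pamphlet* is inside the embedded question *when the pianist admired every pamphlet*.
QR across an interrogative CP boundary is ruled out as a wh-island violation.
So *every pamphlet* cannot raise to a position above *three deans*.

No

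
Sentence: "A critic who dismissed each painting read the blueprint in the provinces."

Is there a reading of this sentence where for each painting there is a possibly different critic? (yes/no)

The described interpretation is the *each painting* > *a critic* scoping.
Structurally, *each painting* is inside the relative clause *who dismissed each painting*.
Quantifiers inside a relative clause are trapped there; the RC boundary blocks QR.
Hence only narrow scope for *each painting* (under *a critic*) survives.
(Only the surface reading survives: one fixed critic with respect to all the relevant paintings.)

No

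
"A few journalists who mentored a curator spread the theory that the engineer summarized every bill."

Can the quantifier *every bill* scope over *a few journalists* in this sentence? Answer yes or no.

Structurally, *every bill* is inside the complex NP *the theory that the engineer summarized every bill*.
Noun-complement clauses are scope islands (the Complex NP Constraint): a quantifier inside one cannot scope into the matrix.
So the wide-scope reading for *every bill* is blocked.

No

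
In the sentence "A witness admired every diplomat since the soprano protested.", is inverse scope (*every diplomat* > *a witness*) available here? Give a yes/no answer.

Yes

Although there is an adjunct clause, *every diplomat* is in the main clause, not inside the adjunct.
With no island boundary between them, the object can take inverse scope over the subject via ordinary QR within the clause.
Both orderings are possible: *a witness* > *every diplomat* and *every diplomat* > *a witness*.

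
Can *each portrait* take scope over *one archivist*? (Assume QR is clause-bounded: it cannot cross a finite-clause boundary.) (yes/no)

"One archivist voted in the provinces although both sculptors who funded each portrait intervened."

The DP *each portrait* is contained in the relative clause *who funded each portrait*, which is itself inside the adjunct *although both sculptors who funded each portrait intervened*.
Nested islands: the RC island is itself inside an adjunct island, so wide scope is doubly excluded.
So the wide-scope reading for *each portrait* is blocked.
(Only the surface reading survives: one fixed archivist with respect to all the relevant portraits.)

No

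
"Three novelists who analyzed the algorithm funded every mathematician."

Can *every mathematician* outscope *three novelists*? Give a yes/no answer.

The RC *who analyzed the algorithm* is an island, but *every mathematician* is not inside it — it is the matrix object, a clausemate of *three novelists*.
Ordinary QR to a clause-peripheral position gives the wide-scope LF for the lower DP.

Yes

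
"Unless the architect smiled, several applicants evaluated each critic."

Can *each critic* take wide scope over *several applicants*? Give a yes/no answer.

Yes

The adjunct clause does not contain *each critic*, which is the matrix object.
No island intervenes, so both surface and inverse scope are derivable.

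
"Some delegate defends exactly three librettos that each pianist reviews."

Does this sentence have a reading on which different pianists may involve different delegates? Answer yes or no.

That reading corresponds to *each pianist* > *some delegate*.
Structurally, *each pianist* is inside the relative clause *that each pianist reviews* modifying *exactly three librettos*.
The relative clause forms an island for QR, so the quantifier is confined to the head noun's restrictor.
So the wide-scope reading for *each pianist* is blocked.

No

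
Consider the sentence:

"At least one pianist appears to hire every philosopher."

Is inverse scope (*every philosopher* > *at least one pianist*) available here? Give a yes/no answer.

The matrix predicate is a raising verb, whose infinitival complement is not a scope island — *every philosopher* can QR into the matrix clause.
Since no island is crossed, the inverse ordering is licensed alongside surface scope.
The sentence is scopally ambiguous between *at least one pianist* > *every philosopher* and *every philosopher* > *at least one pianist*.

Yes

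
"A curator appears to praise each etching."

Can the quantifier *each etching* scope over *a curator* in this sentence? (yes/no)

*each etching* is the object of the infinitival complement of a raising predicate; raising infinitives are transparent for QR, so the two DPs are in effect clausemates.
With no island boundary between them, the object can take inverse scope over the subject via ordinary QR within the clause.

Yes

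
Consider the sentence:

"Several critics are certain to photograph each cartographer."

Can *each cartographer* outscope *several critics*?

Infinitival complements of raising predicates do not block QR; *each cartographer* and *several critics* are effectively clausemates.
QR within a single clause is free, so the lower quantifier may take scope over the higher one.

Yes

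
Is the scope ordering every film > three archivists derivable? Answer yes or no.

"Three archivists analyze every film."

Both DPs are arguments of the same predicate; there is no clause or island boundary between them.
QR within a single clause is free, so the lower quantifier may take scope over the higher one.

Yes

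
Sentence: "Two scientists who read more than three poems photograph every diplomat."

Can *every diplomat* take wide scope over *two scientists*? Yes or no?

Yes

*every diplomat* is a matrix argument; only *two scientists* is modified by the relative clause *who read more than three poems*, so the RC island is irrelevant to the target quantifier.
Clause-internal QR can adjoin the lower DP above the subject, yielding the inverse reading.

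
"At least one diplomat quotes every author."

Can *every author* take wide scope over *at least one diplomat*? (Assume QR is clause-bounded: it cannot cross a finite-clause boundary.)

Both DPs are arguments of the same predicate; there is no clause or island boundary between them.
Nothing blocks QR of the lower DP to a position above the higher one, so inverse scope is available.

Yes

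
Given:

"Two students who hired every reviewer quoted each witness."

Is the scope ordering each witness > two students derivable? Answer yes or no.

*each witness* is a matrix argument; only *two students* is modified by the relative clause *who hired every reviewer*, so the RC island is irrelevant to the target quantifier.
Ordinary QR to a clause-peripheral position gives the wide-scope LF for the lower DP.

Yes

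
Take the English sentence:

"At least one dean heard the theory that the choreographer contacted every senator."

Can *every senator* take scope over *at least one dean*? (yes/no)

No

*every senator* occurs within the complex NP *the theory that the choreographer contacted every senator*.
The complex NP is opaque for QR — the quantifier is frozen inside the noun's complement.
So *every senator* cannot raise to a position above *at least one dean*.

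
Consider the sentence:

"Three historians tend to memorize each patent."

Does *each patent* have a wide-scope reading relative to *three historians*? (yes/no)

Yes

Raising constructions are monoclausal for scope purposes; *each patent* is not separated from *three historians* by any island.
Since no island is crossed, the inverse ordering is licensed alongside surface scope.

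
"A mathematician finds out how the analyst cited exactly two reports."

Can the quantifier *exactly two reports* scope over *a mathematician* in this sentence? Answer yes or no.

Structurally, *exactly two reports* is inside the embedded question *how the analyst cited exactly two reports*.
QR across an interrogative CP boundary is ruled out as a wh-island violation.
So *exactly two reports* cannot raise high enough to outscope *a mathematician*; only the surface ordering *a mathematician* > *exactly two reports* is available.

No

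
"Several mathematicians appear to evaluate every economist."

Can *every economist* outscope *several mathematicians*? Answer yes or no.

*every economist* is inside a raising infinitive, which is transparent to QR (no CP barrier), so it behaves as a matrix argument.
QR within a single clause is free, so the lower quantifier may take scope over the higher one.

Yes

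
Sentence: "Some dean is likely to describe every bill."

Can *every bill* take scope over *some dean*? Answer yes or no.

Raising constructions are monoclausal for scope purposes; *every bill* is not separated from *some dean* by any island.
Clause-internal QR can adjoin the lower DP above the subject, yielding the inverse reading.
So *every bill* > *some dean* is among the available readings.

Yes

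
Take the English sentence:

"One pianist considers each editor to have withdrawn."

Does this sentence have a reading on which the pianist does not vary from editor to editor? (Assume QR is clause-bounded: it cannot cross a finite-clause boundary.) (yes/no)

Yes

This is the *one pianist* > *each editor* reading.
That is the surface-scope ordering, which is always one of the available readings — island constraints only ever restrict inverse scope.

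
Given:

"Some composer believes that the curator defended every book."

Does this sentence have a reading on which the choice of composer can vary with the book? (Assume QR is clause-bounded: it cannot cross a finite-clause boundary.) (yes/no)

That reading corresponds to *every book* > *some composer*.
The target quantifier *every book* is part of the finite complement clause *that the curator defended every book*.
Under clause-bounded QR, a quantifier in an embedded finite clause cannot raise into the matrix clause.
So *every book* cannot raise to a position above *some composer*.

No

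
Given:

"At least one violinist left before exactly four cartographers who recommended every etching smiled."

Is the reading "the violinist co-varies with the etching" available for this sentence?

No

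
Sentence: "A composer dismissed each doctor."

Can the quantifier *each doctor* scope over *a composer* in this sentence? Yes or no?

*each doctor* is the matrix object and *a composer* the matrix subject; the two are clausemates.
Ordinary QR to a clause-peripheral position gives the wide-scope LF for the lower DP.

Yes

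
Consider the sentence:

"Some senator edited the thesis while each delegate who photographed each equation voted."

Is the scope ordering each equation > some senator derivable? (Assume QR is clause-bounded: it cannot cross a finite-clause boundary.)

No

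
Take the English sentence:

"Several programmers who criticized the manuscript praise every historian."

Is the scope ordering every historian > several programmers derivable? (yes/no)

*every historian* sits in the matrix clause, not in the relative clause on *several programmers*.
Since no island is crossed, the inverse ordering is licensed alongside surface scope.
The sentence is scopally ambiguous between *several programmers* > *every historian* and *every historian* > *several programmers*.

Yes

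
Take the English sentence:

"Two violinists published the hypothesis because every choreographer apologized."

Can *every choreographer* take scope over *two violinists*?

No

*every choreographer* occurs within the adjunct clause *because every choreographer apologized*.
Adverbial clauses are not L-marked, so they are barriers for QR — the quantifier cannot escape the adjunct.
So *every choreographer* cannot raise to a position above *two violinists*.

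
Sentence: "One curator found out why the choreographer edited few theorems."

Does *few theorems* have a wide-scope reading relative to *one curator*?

Structurally, *few theorems* is inside the embedded question *why the choreographer edited few theorems*.
An indirect question is a wh-island; the filled [Spec,CP] blocks QR across the CP edge.
*few theorems* > *one curator* would require crossing that boundary, which is illicit.

No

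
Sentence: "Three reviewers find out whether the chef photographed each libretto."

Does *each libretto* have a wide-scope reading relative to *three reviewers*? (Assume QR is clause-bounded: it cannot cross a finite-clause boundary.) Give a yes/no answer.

*each libretto* occurs within the embedded question *whether the chef photographed each libretto*.
QR across an interrogative CP boundary is ruled out as a wh-island violation.
The inverse ordering *each libretto* > *three reviewers* is therefore underivable.

No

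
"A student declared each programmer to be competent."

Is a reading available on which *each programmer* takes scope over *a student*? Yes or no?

ECM infinitives lack a CP barrier, so *each programmer* can QR over the matrix subject *a student*.
Since no island is crossed, the inverse ordering is licensed alongside surface scope.

Yes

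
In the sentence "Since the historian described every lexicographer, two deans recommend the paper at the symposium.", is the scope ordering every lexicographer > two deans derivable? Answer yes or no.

No

The target quantifier *every lexicographer* is part of the adjunct clause *since the historian described every lexicographer*.
Adjuncts are opaque for quantifier raising; a quantifier in an adjunct stays inside it.
So *every lexicographer* cannot raise to a position above *two deans*.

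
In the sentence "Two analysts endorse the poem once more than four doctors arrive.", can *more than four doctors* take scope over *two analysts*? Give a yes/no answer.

Structurally, *more than four doctors* is inside the adjunct clause *once more than four doctors arrive*.
Adverbial clauses are not L-marked, so they are barriers for QR — the quantifier cannot escape the adjunct.
So *more than four doctors* cannot raise to a position above *two analysts*.

No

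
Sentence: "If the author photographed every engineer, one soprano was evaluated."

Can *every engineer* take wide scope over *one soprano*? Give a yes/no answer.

No

*every engineer* sits inside the adjunct clause *if the author photographed every engineer*.
Adjunct clauses are scope islands: a quantifier inside an adjunct cannot raise into the matrix clause.
So *every engineer* cannot raise to a position above *one soprano*.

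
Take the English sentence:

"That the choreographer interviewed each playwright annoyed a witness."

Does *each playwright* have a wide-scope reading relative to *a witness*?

No

Structurally, *each playwright* is inside the sentential subject *that the choreographer interviewed each playwright*.
The Sentential Subject Constraint rules out raising the quantifier out of the that-clause subject.
*each playwright* is confined to the island and cannot take scope over *a witness*.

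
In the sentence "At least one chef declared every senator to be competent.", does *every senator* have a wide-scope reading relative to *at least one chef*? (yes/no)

Yes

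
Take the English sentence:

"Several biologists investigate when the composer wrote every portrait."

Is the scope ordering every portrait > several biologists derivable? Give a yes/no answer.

*every portrait* sits inside the embedded question *when the composer wrote every portrait*.
Embedded questions are wh-islands: a quantifier inside an indirect question cannot QR into the matrix clause.
So the wide-scope reading for *every portrait* is blocked.

No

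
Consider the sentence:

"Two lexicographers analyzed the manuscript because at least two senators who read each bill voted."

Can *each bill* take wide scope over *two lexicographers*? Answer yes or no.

The target quantifier *each bill* is part of the relative clause *who read each bill*, which is itself inside the adjunct *because at least two senators who read each bill voted*.
Two island boundaries intervene — the relative clause and the adjunct. Either alone would block QR.
*each bill* is confined to the island and cannot take scope over *two lexicographers*.

No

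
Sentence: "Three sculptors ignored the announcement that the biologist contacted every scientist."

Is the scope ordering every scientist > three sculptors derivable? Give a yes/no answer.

No

The DP *every scientist* is contained in the complex NP *the announcement that the biologist contacted every scientist*.
Since the clause is the complement of a nominal head, the CNPC blocks scope extraction.
There is no licit LF on which *every scientist* c-commands *three sculptors*.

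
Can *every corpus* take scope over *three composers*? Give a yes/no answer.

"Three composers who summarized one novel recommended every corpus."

Yes

The relative clause *who summarized one novel* modifies *three composers*, but *every corpus* is not inside that relative clause — it is an argument of the matrix verb.
Clause-internal QR can adjoin the lower DP above the subject, yielding the inverse reading.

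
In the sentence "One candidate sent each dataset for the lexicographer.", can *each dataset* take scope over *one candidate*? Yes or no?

*each dataset* is the matrix object and *one candidate* the matrix subject; the two are clausemates.
Since no island is crossed, the inverse ordering is licensed alongside surface scope.

Yes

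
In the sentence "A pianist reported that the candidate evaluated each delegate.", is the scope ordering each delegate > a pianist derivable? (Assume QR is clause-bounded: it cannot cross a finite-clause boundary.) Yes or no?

*each delegate* occurs within the finite complement clause *that the candidate evaluated each delegate*.
Given the clause-boundedness assumption, QR cannot cross the finite CP into the matrix.
So *each delegate* cannot raise to a position above *a pianist*.
(Only the surface reading survives: one fixed pianist with respect to all the relevant delegates.)

No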